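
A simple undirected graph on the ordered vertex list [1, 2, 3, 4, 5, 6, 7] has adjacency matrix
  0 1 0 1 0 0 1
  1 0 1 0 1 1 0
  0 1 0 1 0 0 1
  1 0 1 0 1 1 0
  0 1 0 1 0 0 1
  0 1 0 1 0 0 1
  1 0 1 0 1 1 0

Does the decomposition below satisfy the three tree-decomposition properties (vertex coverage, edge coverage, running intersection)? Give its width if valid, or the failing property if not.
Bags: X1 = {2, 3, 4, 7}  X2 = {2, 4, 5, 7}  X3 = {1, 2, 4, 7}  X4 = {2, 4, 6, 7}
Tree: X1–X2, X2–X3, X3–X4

Checking the three conditions: (i) the bags cover all of {1, 2, 3, 4, 5, 6, 7}; (ii) for each edge, some bag contains both endpoints; (iii) the bags containing any fixed vertex form a subtree. All hold, so the decomposition is valid with width 4 − 1 = 3.

Yes; width 3.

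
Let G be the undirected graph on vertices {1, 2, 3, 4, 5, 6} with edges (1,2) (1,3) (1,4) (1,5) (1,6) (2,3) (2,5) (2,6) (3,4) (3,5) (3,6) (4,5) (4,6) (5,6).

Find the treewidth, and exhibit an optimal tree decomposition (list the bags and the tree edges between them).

Treewidth 4.
One such decomposition:
Bags: B1 = {1, 2, 3, 5, 6}  B2 = {1, 3, 4, 5, 6}
Tree: B1–B2

The largest bag has 5 vertices, giving width 4; this decomposition certifies tw(G) ≤ 4. On the other hand G contains the 5-clique {1, 2, 3, 5, 6}. A clique must lie in a single bag of any decomposition, so no decomposition can have width below 4. Hence tw(G) = 4 exactly.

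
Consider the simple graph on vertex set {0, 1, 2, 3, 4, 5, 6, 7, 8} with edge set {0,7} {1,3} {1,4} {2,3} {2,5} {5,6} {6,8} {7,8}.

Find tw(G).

1

A width-1 tree decomposition is:
Bags: B1 = {1, 4}  B2 = {1, 3}  B3 = {2, 3}  B4 = {2, 5}  B5 = {5, 6}  B6 = {6, 8}  B7 = {7, 8}  B8 = {0, 7}
Tree: B1–B2, B2–B3, B3–B4, B4–B5, B5–B6, B6–B7, B7–B8
Each bag holds 2 vertices, so the decomposition has width 1, which upper-bounds the treewidth. Since G has at least one edge (e.g. 4–1), it is not an edgeless graph, so tw(G) ≥ 1. The upper and lower bounds meet at 1, so that is the treewidth.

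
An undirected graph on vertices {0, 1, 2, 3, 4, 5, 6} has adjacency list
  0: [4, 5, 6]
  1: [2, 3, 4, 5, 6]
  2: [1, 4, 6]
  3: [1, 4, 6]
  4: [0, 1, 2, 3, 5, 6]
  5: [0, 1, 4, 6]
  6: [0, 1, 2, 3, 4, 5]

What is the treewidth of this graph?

A width-3 tree decomposition is:
Bags: B1 = {1, 3, 4, 6}  B2 = {1, 2, 4, 6}  B3 = {1, 4, 5, 6}  B4 = {0, 4, 5, 6}
Tree: B1–B2, B1–B3, B3–B4
Every bag has size at most 4, so the width is 4 − 1 = 3 and tw(G) ≤ 3. On the other hand G contains the 4-clique {0, 4, 5, 6}. A clique must lie in a single bag of any decomposition, so no decomposition can have width below 3. Therefore the treewidth is 3.

3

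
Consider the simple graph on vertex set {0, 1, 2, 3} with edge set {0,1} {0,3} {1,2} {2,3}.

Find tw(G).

A width-2 tree decomposition is:
Bags: B1 = {0, 1, 3}  B2 = {1, 2, 3}
Tree: B1–B2
Each bag holds 3 vertices, so the decomposition has width 2, which upper-bounds the treewidth. For the lower bound, G contains the cycle 3–0–1–2–3, so G is not a forest; only forests have treewidth ≤ 1, hence tw(G) ≥ 2. The upper and lower bounds meet at 2, so that is the treewidth.

2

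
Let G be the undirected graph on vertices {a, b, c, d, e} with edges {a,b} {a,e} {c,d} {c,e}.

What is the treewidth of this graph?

A width-1 tree decomposition is:
Bags: B1 = {c, d}  B2 = {c, e}  B3 = {a, e}  B4 = {a, b}
Tree: B1–B2, B2–B3, B3–B4
Each bag holds 2 vertices, so the decomposition has width 1, which upper-bounds the treewidth. G has an edge, so its treewidth is at least 1. Therefore the treewidth is 1.

1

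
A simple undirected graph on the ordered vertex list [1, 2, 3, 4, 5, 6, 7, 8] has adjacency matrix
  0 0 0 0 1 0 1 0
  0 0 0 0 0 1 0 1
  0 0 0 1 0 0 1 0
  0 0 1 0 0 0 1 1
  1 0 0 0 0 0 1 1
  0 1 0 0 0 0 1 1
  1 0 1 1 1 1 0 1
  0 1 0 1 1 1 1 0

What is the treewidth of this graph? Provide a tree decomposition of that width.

The largest bag has 3 vertices, giving width 2; this decomposition certifies tw(G) ≤ 2. Conversely, {2, 6, 8} is a clique of size 3, and the vertices of any clique must share a bag in every tree decomposition; so some bag has ≥ 3 vertices and tw(G) ≥ 2. Therefore the treewidth is 2.

Treewidth 2.
One optimal decomposition is:
Bags: B1 = {5, 7, 8}  B2 = {4, 7, 8}  B3 = {6, 7, 8}  B4 = {3, 4, 7}  B5 = {1, 5, 7}  B6 = {2, 6, 8}
Tree: B1–B2, B2–B3, B2–B4, B1–B5, B3–B6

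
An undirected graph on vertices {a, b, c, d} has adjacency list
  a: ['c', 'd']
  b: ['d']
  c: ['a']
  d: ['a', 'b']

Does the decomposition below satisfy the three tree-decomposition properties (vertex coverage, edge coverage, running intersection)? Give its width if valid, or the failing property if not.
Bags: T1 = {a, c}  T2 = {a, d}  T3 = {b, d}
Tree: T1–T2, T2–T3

Yes; width 1.

Vertex coverage: the bags together contain {a, b, c, d}, the full vertex set. Edge coverage: each edge of G has both endpoints in at least one bag. Running intersection: for every vertex, the bags containing it form a connected subtree. All three properties hold, so this is a valid tree decomposition of width max|bag| − 1 = 1, and hence tw(G) ≤ 1.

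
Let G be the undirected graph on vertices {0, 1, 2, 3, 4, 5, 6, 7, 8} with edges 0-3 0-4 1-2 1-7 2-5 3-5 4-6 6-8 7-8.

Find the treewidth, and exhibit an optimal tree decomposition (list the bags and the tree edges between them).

The largest bag has 3 vertices, giving width 2; this decomposition certifies tw(G) ≤ 2. Since 2–5–3–0–4–6–8–7–1–2 is a cycle in G, G is not acyclic. Forests are exactly the graphs of treewidth ≤ 1, so tw(G) ≥ 2. Therefore the treewidth is 2.

Treewidth 2.
One optimal decomposition is:
Bags: B1 = {2, 3, 5}  B2 = {0, 2, 3}  B3 = {0, 2, 4}  B4 = {2, 4, 6}  B5 = {2, 6, 8}  B6 = {2, 7, 8}  B7 = {1, 2, 7}
Tree: B1–B2, B2–B3, B3–B4, B4–B5, B5–B6, B6–B7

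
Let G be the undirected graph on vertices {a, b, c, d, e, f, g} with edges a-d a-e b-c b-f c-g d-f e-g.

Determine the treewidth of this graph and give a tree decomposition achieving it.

Treewidth 2.
Bags: B1 = {b, c, f}  B2 = {c, d, f}  B3 = {a, c, d}  B4 = {a, c, e}  B5 = {c, e, g}
Tree: B1–B2, B2–B3, B3–B4, B4–B5

The largest bag has 3 vertices, giving width 2; this decomposition certifies tw(G) ≤ 2. The edges c–b–f–d–a–e–g–c form a cycle, so G is not a tree and its treewidth is at least 2. The upper and lower bounds meet at 2, so that is the treewidth.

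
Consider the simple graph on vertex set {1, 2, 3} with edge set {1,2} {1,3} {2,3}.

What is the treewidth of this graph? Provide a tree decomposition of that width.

With just one bag of size 3, the width is 3 − 1 = 2, so tw(G) ≤ 2. Conversely, {1, 2, 3} is a clique of size 3, and the vertices of any clique must share a bag in every tree decomposition; so some bag has ≥ 3 vertices and tw(G) ≥ 2. Combining the bounds, tw(G) = 2.

Treewidth 2.
One optimal decomposition is:
Bags: B1 = {1, 2, 3}
Tree: (single bag)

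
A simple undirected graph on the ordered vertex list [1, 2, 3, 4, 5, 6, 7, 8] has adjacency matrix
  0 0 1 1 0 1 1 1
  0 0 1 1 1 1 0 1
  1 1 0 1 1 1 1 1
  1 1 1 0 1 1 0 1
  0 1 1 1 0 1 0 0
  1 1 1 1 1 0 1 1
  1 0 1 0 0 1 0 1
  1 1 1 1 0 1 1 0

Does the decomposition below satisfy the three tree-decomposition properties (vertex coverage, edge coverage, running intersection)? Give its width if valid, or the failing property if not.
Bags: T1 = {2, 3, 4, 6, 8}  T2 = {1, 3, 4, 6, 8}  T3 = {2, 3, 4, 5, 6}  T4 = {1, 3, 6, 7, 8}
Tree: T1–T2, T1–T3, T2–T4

Checking the three conditions: (i) the bags cover all of {1, 2, 3, 4, 5, 6, 7, 8}; (ii) for each edge, some bag contains both endpoints; (iii) the bags containing any fixed vertex form a subtree. All hold, so the decomposition is valid with width 5 − 1 = 4.

Yes; width 4.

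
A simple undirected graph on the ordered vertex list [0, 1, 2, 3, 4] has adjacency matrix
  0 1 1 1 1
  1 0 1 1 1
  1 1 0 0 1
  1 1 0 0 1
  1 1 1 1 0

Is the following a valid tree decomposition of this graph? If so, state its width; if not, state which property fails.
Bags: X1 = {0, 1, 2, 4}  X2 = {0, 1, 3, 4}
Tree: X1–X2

Vertex coverage: the bags together contain {0, 1, 2, 3, 4}, the full vertex set. Edge coverage: each edge of G has both endpoints in at least one bag. Running intersection: for every vertex, the bags containing it form a connected subtree. All three properties hold, so this is a valid tree decomposition of width max|bag| − 1 = 3, and hence tw(G) ≤ 3.

Yes; width 3.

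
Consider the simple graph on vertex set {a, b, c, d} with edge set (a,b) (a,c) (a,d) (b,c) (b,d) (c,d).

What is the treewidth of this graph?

3

A width-3 tree decomposition is:
Bags: B1 = {a, b, c, d}
Tree: (single bag)
A single bag containing all 4 vertices is trivially a valid decomposition of width 3. For the lower bound, the 4 vertices {a, b, c, d} are pairwise adjacent, and any tree decomposition puts a clique entirely inside one bag — forcing width ≥ 3. Therefore the treewidth is 3.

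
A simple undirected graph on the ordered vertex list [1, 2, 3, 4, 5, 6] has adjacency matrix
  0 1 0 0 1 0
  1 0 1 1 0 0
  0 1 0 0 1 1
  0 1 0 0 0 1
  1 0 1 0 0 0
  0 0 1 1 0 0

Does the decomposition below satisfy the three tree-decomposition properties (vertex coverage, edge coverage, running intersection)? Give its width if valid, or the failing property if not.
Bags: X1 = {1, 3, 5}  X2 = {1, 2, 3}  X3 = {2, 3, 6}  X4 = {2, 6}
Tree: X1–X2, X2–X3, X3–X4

A tree decomposition must satisfy three properties: every vertex lies in some bag; for every edge, both endpoints lie together in some bag; and for every vertex, the bags containing it form a connected subtree. Here vertex 4 appears in no bag, so the decomposition is invalid.

No — vertex 4 appears in no bag.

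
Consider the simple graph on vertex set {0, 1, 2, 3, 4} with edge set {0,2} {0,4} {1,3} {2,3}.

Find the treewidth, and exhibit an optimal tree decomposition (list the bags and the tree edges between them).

Each bag holds 2 vertices, so the decomposition has width 1, which upper-bounds the treewidth. Any graph with an edge has treewidth ≥ 1, and G has the edge 1–3. Combining the bounds, tw(G) = 1.

Treewidth 1.
One such decomposition:
Bags: B1 = {1, 3}  B2 = {2, 3}  B3 = {0, 2}  B4 = {0, 4}
Tree: B1–B2, B2–B3, B3–B4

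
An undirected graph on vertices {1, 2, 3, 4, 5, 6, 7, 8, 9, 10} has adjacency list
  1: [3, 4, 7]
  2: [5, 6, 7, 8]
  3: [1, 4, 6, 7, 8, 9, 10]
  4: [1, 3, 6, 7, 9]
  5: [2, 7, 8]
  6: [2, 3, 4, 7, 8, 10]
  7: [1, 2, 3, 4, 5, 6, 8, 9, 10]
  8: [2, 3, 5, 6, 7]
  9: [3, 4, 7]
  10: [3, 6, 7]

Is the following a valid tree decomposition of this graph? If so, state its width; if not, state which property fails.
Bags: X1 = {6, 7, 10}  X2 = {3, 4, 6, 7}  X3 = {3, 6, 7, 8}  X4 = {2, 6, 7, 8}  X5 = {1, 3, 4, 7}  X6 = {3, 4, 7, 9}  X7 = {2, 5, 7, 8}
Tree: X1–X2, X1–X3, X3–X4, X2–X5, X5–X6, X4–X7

No — edge (3,10) lies in no bag.

A tree decomposition must satisfy three properties: every vertex lies in some bag; for every edge, both endpoints lie together in some bag; and for every vertex, the bags containing it form a connected subtree. Here edge (3,10) lies in no bag, so the decomposition is invalid.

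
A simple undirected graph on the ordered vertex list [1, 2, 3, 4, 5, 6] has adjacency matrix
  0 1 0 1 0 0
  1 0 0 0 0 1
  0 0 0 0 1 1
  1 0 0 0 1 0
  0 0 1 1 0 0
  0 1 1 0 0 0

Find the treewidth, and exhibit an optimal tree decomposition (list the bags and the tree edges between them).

Each bag holds 3 vertices, so the decomposition has width 2, which upper-bounds the treewidth. Since 1–2–6–3–5–4–1 is a cycle in G, G is not acyclic. Forests are exactly the graphs of treewidth ≤ 1, so tw(G) ≥ 2. Combining the bounds, tw(G) = 2.

Treewidth 2.
One such decomposition:
Bags: B1 = {1, 2, 6}  B2 = {1, 3, 6}  B3 = {1, 3, 5}  B4 = {1, 4, 5}
Tree: B1–B2, B2–B3, B3–B4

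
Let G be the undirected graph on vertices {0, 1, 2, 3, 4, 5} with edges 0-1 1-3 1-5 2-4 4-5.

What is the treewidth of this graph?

A width-1 tree decomposition is:
Bags: B1 = {1, 5}  B2 = {4, 5}  B3 = {0, 1}  B4 = {1, 3}  B5 = {2, 4}
Tree: B1–B2, B1–B3, B1–B4, B2–B5
Each bag holds 2 vertices, so the decomposition has width 1, which upper-bounds the treewidth. G has an edge, so its treewidth is at least 1. Therefore the treewidth is 1.

1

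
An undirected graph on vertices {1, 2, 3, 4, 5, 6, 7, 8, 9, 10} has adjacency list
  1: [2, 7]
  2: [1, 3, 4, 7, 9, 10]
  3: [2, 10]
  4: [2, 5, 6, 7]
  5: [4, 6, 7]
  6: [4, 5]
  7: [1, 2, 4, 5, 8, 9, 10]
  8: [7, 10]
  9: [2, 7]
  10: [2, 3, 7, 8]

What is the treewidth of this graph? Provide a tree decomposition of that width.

Each bag holds 3 vertices, so the decomposition has width 2, which upper-bounds the treewidth. Conversely, {2, 3, 10} is a clique of size 3, and the vertices of any clique must share a bag in every tree decomposition; so some bag has ≥ 3 vertices and tw(G) ≥ 2. Therefore the treewidth is 2.

Treewidth 2.
One optimal decomposition is:
Bags: B1 = {2, 4, 7}  B2 = {4, 5, 7}  B3 = {2, 7, 9}  B4 = {1, 2, 7}  B5 = {2, 7, 10}  B6 = {4, 5, 6}  B7 = {7, 8, 10}  B8 = {2, 3, 10}
Tree: B1–B2, B1–B3, B1–B4, B1–B5, B2–B6, B5–B7, B5–B8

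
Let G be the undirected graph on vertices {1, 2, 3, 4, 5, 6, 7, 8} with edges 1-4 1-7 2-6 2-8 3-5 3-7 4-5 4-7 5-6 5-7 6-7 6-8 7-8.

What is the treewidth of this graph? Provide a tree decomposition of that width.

Treewidth 2.
Bags: B1 = {4, 5, 7}  B2 = {1, 4, 7}  B3 = {5, 6, 7}  B4 = {3, 5, 7}  B5 = {6, 7, 8}  B6 = {2, 6, 8}
Tree: B1–B2, B1–B3, B1–B4, B3–B5, B5–B6

Each bag holds 3 vertices, so the decomposition has width 2, which upper-bounds the treewidth. On the other hand G contains the 3-clique {2, 6, 8}. A clique must lie in a single bag of any decomposition, so no decomposition can have width below 2. Therefore the treewidth is 2.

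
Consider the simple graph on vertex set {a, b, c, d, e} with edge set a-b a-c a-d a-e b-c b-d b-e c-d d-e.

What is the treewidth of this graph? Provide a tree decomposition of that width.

Treewidth 3.
Bags: B1 = {a, b, d, e}  B2 = {a, b, c, d}
Tree: B1–B2

Each bag holds 4 vertices, so the decomposition has width 3, which upper-bounds the treewidth. Conversely, {a, b, d, e} is a clique of size 4, and the vertices of any clique must share a bag in every tree decomposition; so some bag has ≥ 4 vertices and tw(G) ≥ 3. Hence tw(G) = 3 exactly.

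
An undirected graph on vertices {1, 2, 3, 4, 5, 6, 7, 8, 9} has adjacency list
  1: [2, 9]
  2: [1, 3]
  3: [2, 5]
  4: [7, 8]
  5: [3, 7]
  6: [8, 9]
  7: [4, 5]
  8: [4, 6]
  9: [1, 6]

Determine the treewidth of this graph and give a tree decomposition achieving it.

Treewidth 2.
Bags: B1 = {6, 8, 9}  B2 = {4, 8, 9}  B3 = {4, 7, 9}  B4 = {5, 7, 9}  B5 = {3, 5, 9}  B6 = {2, 3, 9}  B7 = {1, 2, 9}
Tree: B1–B2, B2–B3, B3–B4, B4–B5, B5–B6, B6–B7

The largest bag has 3 vertices, giving width 2; this decomposition certifies tw(G) ≤ 2. Since 9–6–8–4–7–5–3–2–1–9 is a cycle in G, G is not acyclic. Forests are exactly the graphs of treewidth ≤ 1, so tw(G) ≥ 2. Combining the bounds, tw(G) = 2.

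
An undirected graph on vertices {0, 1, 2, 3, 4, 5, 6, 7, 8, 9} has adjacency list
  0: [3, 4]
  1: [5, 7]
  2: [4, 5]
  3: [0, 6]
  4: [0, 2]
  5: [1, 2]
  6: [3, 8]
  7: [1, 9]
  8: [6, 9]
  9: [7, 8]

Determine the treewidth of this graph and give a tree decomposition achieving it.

Treewidth 2.
Bags: B1 = {7, 8, 9}  B2 = {6, 7, 8}  B3 = {3, 6, 7}  B4 = {0, 3, 7}  B5 = {0, 4, 7}  B6 = {2, 4, 7}  B7 = {2, 5, 7}  B8 = {1, 5, 7}
Tree: B1–B2, B2–B3, B3–B4, B4–B5, B5–B6, B6–B7, B7–B8

Every bag has size at most 3, so the width is 3 − 1 = 2 and tw(G) ≤ 2. For the lower bound, G contains the cycle 7–9–8–6–3–0–4–2–5–1–7, so G is not a forest; only forests have treewidth ≤ 1, hence tw(G) ≥ 2. The upper and lower bounds meet at 2, so that is the treewidth.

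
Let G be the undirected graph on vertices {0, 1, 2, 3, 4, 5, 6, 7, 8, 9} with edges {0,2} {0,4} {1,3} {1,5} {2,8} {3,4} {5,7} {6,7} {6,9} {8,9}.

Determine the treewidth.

2

A width-2 tree decomposition is:
Bags: B1 = {5, 6, 7}  B2 = {1, 5, 6}  B3 = {1, 3, 6}  B4 = {3, 4, 6}  B5 = {0, 4, 6}  B6 = {0, 2, 6}  B7 = {2, 6, 8}  B8 = {6, 8, 9}
Tree: B1–B2, B2–B3, B3–B4, B4–B5, B5–B6, B6–B7, B7–B8
The largest bag has 3 vertices, giving width 2; this decomposition certifies tw(G) ≤ 2. The edges 6–7–5–1–3–4–0–2–8–9–6 form a cycle, so G is not a tree and its treewidth is at least 2. Combining the bounds, tw(G) = 2.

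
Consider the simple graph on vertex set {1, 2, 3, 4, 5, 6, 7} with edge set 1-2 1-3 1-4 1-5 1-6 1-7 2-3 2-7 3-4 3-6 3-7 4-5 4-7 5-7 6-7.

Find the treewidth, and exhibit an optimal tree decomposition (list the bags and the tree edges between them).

Treewidth 3.
One optimal decomposition is:
Bags: B1 = {1, 2, 3, 7}  B2 = {1, 3, 6, 7}  B3 = {1, 3, 4, 7}  B4 = {1, 4, 5, 7}
Tree: B1–B2, B2–B3, B3–B4

Every bag has size at most 4, so the width is 4 − 1 = 3 and tw(G) ≤ 3. On the other hand G contains the 4-clique {1, 2, 3, 7}. A clique must lie in a single bag of any decomposition, so no decomposition can have width below 3. The upper and lower bounds meet at 3, so that is the treewidth.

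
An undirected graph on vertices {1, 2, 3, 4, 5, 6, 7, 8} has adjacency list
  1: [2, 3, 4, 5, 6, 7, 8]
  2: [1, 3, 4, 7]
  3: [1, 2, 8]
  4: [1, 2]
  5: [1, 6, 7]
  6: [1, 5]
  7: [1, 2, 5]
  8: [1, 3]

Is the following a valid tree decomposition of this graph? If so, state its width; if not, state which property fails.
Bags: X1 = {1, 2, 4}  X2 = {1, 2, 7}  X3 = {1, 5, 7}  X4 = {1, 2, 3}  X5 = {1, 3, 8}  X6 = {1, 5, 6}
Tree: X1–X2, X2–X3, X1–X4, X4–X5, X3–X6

Yes; width 2.

Vertex coverage: the bags together contain {1, 2, 3, 4, 5, 6, 7, 8}, the full vertex set. Edge coverage: each edge of G has both endpoints in at least one bag. Running intersection: for every vertex, the bags containing it form a connected subtree. All three properties hold, so this is a valid tree decomposition of width max|bag| − 1 = 2, and hence tw(G) ≤ 2.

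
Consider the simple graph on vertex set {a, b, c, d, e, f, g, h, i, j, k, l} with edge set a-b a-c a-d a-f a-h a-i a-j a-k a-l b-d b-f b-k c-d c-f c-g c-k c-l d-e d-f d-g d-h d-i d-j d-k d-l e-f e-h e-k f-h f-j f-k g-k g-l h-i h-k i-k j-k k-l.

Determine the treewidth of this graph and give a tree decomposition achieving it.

Treewidth 4.
One such decomposition:
Bags: B1 = {a, d, f, h, k}  B2 = {a, b, d, f, k}  B3 = {a, c, d, f, k}  B4 = {a, d, f, j, k}  B5 = {a, c, d, k, l}  B6 = {c, d, g, k, l}  B7 = {d, e, f, h, k}  B8 = {a, d, h, i, k}
Tree: B1–B2, B2–B3, B1–B4, B3–B5, B5–B6, B1–B7, B1–B8

Each bag holds 5 vertices, so the decomposition has width 4, which upper-bounds the treewidth. On the other hand G contains the 5-clique {c, d, g, k, l}. A clique must lie in a single bag of any decomposition, so no decomposition can have width below 4. Combining the bounds, tw(G) = 4.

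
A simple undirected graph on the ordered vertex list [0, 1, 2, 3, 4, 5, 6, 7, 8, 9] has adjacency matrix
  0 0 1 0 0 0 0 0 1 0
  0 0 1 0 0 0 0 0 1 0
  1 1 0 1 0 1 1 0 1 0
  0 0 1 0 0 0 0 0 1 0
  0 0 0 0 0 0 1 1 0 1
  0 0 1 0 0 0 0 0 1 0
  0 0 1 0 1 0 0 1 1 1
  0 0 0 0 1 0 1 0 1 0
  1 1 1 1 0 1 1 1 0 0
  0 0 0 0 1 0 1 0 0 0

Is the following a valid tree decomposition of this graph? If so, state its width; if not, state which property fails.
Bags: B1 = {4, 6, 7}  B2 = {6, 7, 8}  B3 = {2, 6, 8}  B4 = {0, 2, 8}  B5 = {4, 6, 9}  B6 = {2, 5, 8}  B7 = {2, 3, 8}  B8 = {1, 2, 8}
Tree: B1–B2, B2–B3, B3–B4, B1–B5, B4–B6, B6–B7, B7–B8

Yes; width 2.

Every vertex of G appears in some bag (union = {0, 1, 2, 3, 4, 5, 6, 7, 8, 9}); every edge is covered by a bag; and for each vertex v the set of bags containing v is connected in the bag tree. The decomposition is therefore valid. The largest bag has 3 vertices, so the width is 2.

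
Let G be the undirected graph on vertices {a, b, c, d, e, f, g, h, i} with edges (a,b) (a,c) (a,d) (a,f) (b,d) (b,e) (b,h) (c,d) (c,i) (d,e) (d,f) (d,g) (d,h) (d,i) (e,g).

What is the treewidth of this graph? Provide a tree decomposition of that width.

Treewidth 2.
One optimal decomposition is:
Bags: B1 = {a, c, d}  B2 = {c, d, i}  B3 = {a, b, d}  B4 = {b, d, h}  B5 = {a, d, f}  B6 = {b, d, e}  B7 = {d, e, g}
Tree: B1–B2, B1–B3, B3–B4, B3–B5, B4–B6, B6–B7

Each bag holds 3 vertices, so the decomposition has width 2, which upper-bounds the treewidth. On the other hand G contains the 3-clique {a, d, f}. A clique must lie in a single bag of any decomposition, so no decomposition can have width below 2. Hence tw(G) = 2 exactly.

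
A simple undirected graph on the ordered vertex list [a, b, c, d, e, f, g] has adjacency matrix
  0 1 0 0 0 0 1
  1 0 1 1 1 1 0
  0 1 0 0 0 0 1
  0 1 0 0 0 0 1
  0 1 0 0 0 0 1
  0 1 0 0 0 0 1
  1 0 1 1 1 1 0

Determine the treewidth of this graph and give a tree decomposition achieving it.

Each bag holds 3 vertices, so the decomposition has width 2, which upper-bounds the treewidth. The edges b–a–g–f–b form a cycle, so G is not a tree and its treewidth is at least 2. Therefore the treewidth is 2.

Treewidth 2.
Bags: B1 = {a, b, g}  B2 = {b, f, g}  B3 = {b, d, g}  B4 = {b, e, g}  B5 = {b, c, g}
Tree: B1–B2, B2–B3, B3–B4, B4–B5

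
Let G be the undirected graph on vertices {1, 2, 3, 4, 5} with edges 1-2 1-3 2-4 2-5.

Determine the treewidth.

A width-1 tree decomposition is:
Bags: B1 = {2, 4}  B2 = {1, 2}  B3 = {1, 3}  B4 = {2, 5}
Tree: B1–B2, B2–B3, B2–B4
The largest bag has 2 vertices, giving width 1; this decomposition certifies tw(G) ≤ 1. Since G has at least one edge (e.g. 2–4), it is not an edgeless graph, so tw(G) ≥ 1. Hence tw(G) = 1 exactly.

1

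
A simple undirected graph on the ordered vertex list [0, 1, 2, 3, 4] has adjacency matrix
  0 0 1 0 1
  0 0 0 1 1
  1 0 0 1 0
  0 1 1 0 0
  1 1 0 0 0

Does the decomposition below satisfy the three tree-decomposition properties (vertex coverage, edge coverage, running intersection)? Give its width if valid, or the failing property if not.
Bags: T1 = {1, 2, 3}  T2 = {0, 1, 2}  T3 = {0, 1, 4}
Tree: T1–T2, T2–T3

Yes; width 2.

Vertex coverage: the bags together contain {0, 1, 2, 3, 4}, the full vertex set. Edge coverage: each edge of G has both endpoints in at least one bag. Running intersection: for every vertex, the bags containing it form a connected subtree. All three properties hold, so this is a valid tree decomposition of width max|bag| − 1 = 2, and hence tw(G) ≤ 2.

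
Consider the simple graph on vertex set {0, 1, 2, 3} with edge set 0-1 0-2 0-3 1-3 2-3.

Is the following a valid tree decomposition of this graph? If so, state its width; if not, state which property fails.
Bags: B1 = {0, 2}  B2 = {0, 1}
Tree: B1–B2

A tree decomposition must satisfy three properties: every vertex lies in some bag; for every edge, both endpoints lie together in some bag; and for every vertex, the bags containing it form a connected subtree. Here vertex 3 appears in no bag, so the decomposition is invalid.

No — vertex 3 appears in no bag.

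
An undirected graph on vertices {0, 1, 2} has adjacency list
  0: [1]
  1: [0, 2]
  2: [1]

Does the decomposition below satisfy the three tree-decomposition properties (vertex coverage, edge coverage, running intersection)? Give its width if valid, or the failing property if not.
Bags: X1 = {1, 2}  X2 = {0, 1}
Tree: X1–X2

Yes; width 1.

Every vertex of G appears in some bag (union = {0, 1, 2}); every edge is covered by a bag; and for each vertex v the set of bags containing v is connected in the bag tree. The decomposition is therefore valid. The largest bag has 2 vertices, so the width is 1.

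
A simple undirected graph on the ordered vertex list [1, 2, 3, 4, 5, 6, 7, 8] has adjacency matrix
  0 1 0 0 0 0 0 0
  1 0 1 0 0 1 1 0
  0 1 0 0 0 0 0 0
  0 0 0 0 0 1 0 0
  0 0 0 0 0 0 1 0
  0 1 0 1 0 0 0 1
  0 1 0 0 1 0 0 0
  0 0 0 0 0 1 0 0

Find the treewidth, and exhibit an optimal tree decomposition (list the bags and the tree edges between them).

Treewidth 1.
Bags: B1 = {2, 6}  B2 = {4, 6}  B3 = {1, 2}  B4 = {2, 7}  B5 = {2, 3}  B6 = {5, 7}  B7 = {6, 8}
Tree: B1–B2, B1–B3, B3–B4, B1–B5, B4–B6, B1–B7

The largest bag has 2 vertices, giving width 1; this decomposition certifies tw(G) ≤ 1. Since G has at least one edge (e.g. 6–2), it is not an edgeless graph, so tw(G) ≥ 1. Hence tw(G) = 1 exactly.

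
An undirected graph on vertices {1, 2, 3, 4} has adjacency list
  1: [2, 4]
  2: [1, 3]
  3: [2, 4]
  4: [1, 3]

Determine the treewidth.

A width-2 tree decomposition is:
Bags: B1 = {2, 3, 4}  B2 = {1, 2, 4}
Tree: B1–B2
The largest bag has 3 vertices, giving width 2; this decomposition certifies tw(G) ≤ 2. The edges 4–3–2–1–4 form a cycle, so G is not a tree and its treewidth is at least 2. Hence tw(G) = 2 exactly.

2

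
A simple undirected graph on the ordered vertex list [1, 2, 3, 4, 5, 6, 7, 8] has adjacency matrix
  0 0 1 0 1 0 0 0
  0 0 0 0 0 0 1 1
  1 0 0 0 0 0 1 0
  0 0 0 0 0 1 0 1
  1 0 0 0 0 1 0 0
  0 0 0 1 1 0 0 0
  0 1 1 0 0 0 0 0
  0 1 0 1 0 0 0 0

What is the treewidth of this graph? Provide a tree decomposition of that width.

Each bag holds 3 vertices, so the decomposition has width 2, which upper-bounds the treewidth. For the lower bound, G contains the cycle 1–3–7–2–8–4–6–5–1, so G is not a forest; only forests have treewidth ≤ 1, hence tw(G) ≥ 2. Combining the bounds, tw(G) = 2.

Treewidth 2.
One optimal decomposition is:
Bags: B1 = {1, 3, 7}  B2 = {1, 2, 7}  B3 = {1, 2, 8}  B4 = {1, 4, 8}  B5 = {1, 4, 6}  B6 = {1, 5, 6}
Tree: B1–B2, B2–B3, B3–B4, B4–B5, B5–B6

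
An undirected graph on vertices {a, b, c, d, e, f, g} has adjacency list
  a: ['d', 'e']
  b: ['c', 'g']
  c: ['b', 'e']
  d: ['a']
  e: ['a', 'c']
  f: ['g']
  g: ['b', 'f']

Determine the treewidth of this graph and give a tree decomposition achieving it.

Treewidth 1.
One optimal decomposition is:
Bags: B1 = {a, d}  B2 = {a, e}  B3 = {c, e}  B4 = {b, c}  B5 = {b, g}  B6 = {f, g}
Tree: B1–B2, B2–B3, B3–B4, B4–B5, B5–B6

The largest bag has 2 vertices, giving width 1; this decomposition certifies tw(G) ≤ 1. G has an edge, so its treewidth is at least 1. Combining the bounds, tw(G) = 1.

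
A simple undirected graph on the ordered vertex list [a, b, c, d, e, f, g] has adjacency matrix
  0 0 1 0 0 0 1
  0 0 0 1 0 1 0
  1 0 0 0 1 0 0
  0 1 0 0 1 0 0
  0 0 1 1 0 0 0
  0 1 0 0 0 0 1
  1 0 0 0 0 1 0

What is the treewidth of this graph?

A width-2 tree decomposition is:
Bags: B1 = {a, c, g}  B2 = {c, f, g}  B3 = {b, c, f}  B4 = {b, c, d}  B5 = {c, d, e}
Tree: B1–B2, B2–B3, B3–B4, B4–B5
Each bag holds 3 vertices, so the decomposition has width 2, which upper-bounds the treewidth. The edges c–a–g–f–b–d–e–c form a cycle, so G is not a tree and its treewidth is at least 2. The upper and lower bounds meet at 2, so that is the treewidth.

2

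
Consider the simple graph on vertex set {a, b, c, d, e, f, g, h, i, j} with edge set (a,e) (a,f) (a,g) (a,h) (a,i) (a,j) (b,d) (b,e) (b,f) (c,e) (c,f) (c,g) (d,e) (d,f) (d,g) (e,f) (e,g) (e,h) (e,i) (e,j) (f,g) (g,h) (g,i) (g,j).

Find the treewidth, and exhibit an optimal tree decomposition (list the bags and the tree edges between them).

Treewidth 3.
One optimal decomposition is:
Bags: B1 = {a, e, g, j}  B2 = {a, e, f, g}  B3 = {d, e, f, g}  B4 = {c, e, f, g}  B5 = {b, d, e, f}  B6 = {a, e, g, h}  B7 = {a, e, g, i}
Tree: B1–B2, B2–B3, B3–B4, B3–B5, B2–B6, B6–B7

Every bag has size at most 4, so the width is 4 − 1 = 3 and tw(G) ≤ 3. For the lower bound, the 4 vertices {d, e, f, g} are pairwise adjacent, and any tree decomposition puts a clique entirely inside one bag — forcing width ≥ 3. Therefore the treewidth is 3.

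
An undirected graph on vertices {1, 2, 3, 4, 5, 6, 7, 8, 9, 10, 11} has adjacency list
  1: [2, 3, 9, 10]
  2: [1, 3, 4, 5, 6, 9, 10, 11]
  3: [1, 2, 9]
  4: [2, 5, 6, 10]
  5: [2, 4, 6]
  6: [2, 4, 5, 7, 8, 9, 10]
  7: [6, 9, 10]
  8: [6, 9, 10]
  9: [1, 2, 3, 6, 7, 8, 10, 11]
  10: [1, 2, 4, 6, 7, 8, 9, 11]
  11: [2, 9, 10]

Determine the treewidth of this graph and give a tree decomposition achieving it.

Treewidth 3.
Bags: B1 = {6, 7, 9, 10}  B2 = {2, 6, 9, 10}  B3 = {2, 4, 6, 10}  B4 = {6, 8, 9, 10}  B5 = {2, 4, 5, 6}  B6 = {1, 2, 9, 10}  B7 = {1, 2, 3, 9}  B8 = {2, 9, 10, 11}
Tree: B1–B2, B2–B3, B2–B4, B3–B5, B2–B6, B6–B7, B6–B8

The largest bag has 4 vertices, giving width 3; this decomposition certifies tw(G) ≤ 3. On the other hand G contains the 4-clique {6, 8, 9, 10}. A clique must lie in a single bag of any decomposition, so no decomposition can have width below 3. Hence tw(G) = 3 exactly.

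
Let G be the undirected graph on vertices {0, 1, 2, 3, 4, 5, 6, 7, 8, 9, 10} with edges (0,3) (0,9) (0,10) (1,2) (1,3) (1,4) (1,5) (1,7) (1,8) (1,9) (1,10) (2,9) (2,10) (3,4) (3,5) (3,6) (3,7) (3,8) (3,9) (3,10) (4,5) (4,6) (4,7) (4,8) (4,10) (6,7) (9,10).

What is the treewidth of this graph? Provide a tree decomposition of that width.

Treewidth 3.
One such decomposition:
Bags: B1 = {1, 3, 4, 8}  B2 = {1, 3, 4, 10}  B3 = {1, 3, 4, 7}  B4 = {1, 3, 4, 5}  B5 = {1, 3, 9, 10}  B6 = {3, 4, 6, 7}  B7 = {0, 3, 9, 10}  B8 = {1, 2, 9, 10}
Tree: B1–B2, B2–B3, B1–B4, B2–B5, B3–B6, B5–B7, B5–B8

Every bag has size at most 4, so the width is 4 − 1 = 3 and tw(G) ≤ 3. For the lower bound, the 4 vertices {1, 2, 9, 10} are pairwise adjacent, and any tree decomposition puts a clique entirely inside one bag — forcing width ≥ 3. Combining the bounds, tw(G) = 3.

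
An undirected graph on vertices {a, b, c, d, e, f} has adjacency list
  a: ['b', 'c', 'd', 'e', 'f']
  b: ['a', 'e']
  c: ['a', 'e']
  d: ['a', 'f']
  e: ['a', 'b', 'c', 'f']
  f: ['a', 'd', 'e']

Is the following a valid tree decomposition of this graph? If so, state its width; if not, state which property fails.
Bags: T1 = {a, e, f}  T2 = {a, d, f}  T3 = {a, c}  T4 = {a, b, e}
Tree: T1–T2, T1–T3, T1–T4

No — edge (e,c) lies in no bag.

A tree decomposition must satisfy three properties: every vertex lies in some bag; for every edge, both endpoints lie together in some bag; and for every vertex, the bags containing it form a connected subtree. Here edge (e,c) lies in no bag, so the decomposition is invalid.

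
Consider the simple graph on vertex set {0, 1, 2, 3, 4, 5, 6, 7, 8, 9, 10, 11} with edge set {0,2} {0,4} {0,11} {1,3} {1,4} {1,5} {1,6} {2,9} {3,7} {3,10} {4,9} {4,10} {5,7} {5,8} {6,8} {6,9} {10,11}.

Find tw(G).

A width-3 tree decomposition is:
Bags: B1 = {3, 5, 7, 8}  B2 = {1, 3, 5, 8}  B3 = {1, 3, 6, 8}  B4 = {1, 3, 6, 10}  B5 = {1, 4, 6, 10}  B6 = {4, 6, 9, 10}  B7 = {4, 9, 10, 11}  B8 = {0, 4, 9, 11}  B9 = {0, 2, 9, 11}
Tree: B1–B2, B2–B3, B3–B4, B4–B5, B5–B6, B6–B7, B7–B8, B8–B9
The largest bag has 4 vertices, giving width 3; this decomposition certifies tw(G) ≤ 3. For the lower bound: the 4 vertex sets {5,7,8}, {3}, {1}, {4,6,9,10} are disjoint, each induces a connected subgraph, and every pair is joined by at least one edge of G. Contracting each set to a single vertex therefore yields K_{4} as a minor, and since treewidth is minor-monotone, tw(G) ≥ tw(K_{4}) = 3. Hence tw(G) = 3 exactly.

3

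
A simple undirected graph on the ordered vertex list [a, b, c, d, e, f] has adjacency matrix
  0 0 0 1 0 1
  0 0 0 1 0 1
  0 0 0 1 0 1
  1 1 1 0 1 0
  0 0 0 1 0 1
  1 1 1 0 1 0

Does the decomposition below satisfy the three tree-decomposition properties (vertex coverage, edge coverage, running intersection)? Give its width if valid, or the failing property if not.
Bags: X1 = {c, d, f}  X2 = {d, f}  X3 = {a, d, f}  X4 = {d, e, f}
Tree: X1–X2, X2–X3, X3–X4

No — vertex b appears in no bag.

A tree decomposition must satisfy three properties: every vertex lies in some bag; for every edge, both endpoints lie together in some bag; and for every vertex, the bags containing it form a connected subtree. Here vertex b appears in no bag, so the decomposition is invalid.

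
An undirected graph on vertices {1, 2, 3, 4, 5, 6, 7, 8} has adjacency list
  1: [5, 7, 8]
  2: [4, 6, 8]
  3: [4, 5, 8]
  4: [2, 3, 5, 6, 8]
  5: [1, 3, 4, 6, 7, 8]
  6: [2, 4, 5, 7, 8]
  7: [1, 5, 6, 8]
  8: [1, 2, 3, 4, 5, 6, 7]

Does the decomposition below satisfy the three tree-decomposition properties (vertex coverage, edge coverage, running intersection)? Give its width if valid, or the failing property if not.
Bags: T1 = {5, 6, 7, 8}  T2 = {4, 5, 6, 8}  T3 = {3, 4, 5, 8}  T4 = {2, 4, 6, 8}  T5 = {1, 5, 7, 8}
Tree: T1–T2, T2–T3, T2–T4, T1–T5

Vertex coverage: the bags together contain {1, 2, 3, 4, 5, 6, 7, 8}, the full vertex set. Edge coverage: each edge of G has both endpoints in at least one bag. Running intersection: for every vertex, the bags containing it form a connected subtree. All three properties hold, so this is a valid tree decomposition of width max|bag| − 1 = 3, and hence tw(G) ≤ 3.

Yes; width 3.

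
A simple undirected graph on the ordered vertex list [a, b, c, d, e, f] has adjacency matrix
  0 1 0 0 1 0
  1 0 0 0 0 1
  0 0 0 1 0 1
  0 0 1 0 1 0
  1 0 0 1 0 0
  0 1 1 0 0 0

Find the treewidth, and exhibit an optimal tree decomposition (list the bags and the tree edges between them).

Treewidth 2.
One such decomposition:
Bags: B1 = {b, c, f}  B2 = {b, c, d}  B3 = {b, d, e}  B4 = {a, b, e}
Tree: B1–B2, B2–B3, B3–B4

Each bag holds 3 vertices, so the decomposition has width 2, which upper-bounds the treewidth. The edges b–f–c–d–e–a–b form a cycle, so G is not a tree and its treewidth is at least 2. Combining the bounds, tw(G) = 2.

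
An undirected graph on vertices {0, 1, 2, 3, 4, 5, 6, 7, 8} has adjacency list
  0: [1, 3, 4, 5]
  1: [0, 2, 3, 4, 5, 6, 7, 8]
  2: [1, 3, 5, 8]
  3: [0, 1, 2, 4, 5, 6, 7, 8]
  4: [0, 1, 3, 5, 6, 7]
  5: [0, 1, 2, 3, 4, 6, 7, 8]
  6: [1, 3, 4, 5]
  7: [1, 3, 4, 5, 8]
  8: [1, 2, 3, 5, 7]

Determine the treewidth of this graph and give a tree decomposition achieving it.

Treewidth 4.
One optimal decomposition is:
Bags: B1 = {1, 3, 5, 7, 8}  B2 = {1, 2, 3, 5, 8}  B3 = {1, 3, 4, 5, 7}  B4 = {1, 3, 4, 5, 6}  B5 = {0, 1, 3, 4, 5}
Tree: B1–B2, B1–B3, B3–B4, B4–B5

Each bag holds 5 vertices, so the decomposition has width 4, which upper-bounds the treewidth. Conversely, {1, 2, 3, 5, 8} is a clique of size 5, and the vertices of any clique must share a bag in every tree decomposition; so some bag has ≥ 5 vertices and tw(G) ≥ 4. The upper and lower bounds meet at 4, so that is the treewidth.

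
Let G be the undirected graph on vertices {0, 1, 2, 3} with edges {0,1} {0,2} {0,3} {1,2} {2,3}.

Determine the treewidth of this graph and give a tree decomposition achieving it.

Treewidth 2.
One optimal decomposition is:
Bags: B1 = {0, 1, 2}  B2 = {0, 2, 3}
Tree: B1–B2

Each bag holds 3 vertices, so the decomposition has width 2, which upper-bounds the treewidth. On the other hand G contains the 3-clique {0, 1, 2}. A clique must lie in a single bag of any decomposition, so no decomposition can have width below 2. Combining the bounds, tw(G) = 2.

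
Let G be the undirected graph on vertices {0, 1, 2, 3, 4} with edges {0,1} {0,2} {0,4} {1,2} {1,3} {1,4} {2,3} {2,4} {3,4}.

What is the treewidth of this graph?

3

A width-3 tree decomposition is:
Bags: B1 = {0, 1, 2, 4}  B2 = {1, 2, 3, 4}
Tree: B1–B2
The largest bag has 4 vertices, giving width 3; this decomposition certifies tw(G) ≤ 3. For the lower bound, the 4 vertices {0, 1, 2, 4} are pairwise adjacent, and any tree decomposition puts a clique entirely inside one bag — forcing width ≥ 3. The upper and lower bounds meet at 3, so that is the treewidth.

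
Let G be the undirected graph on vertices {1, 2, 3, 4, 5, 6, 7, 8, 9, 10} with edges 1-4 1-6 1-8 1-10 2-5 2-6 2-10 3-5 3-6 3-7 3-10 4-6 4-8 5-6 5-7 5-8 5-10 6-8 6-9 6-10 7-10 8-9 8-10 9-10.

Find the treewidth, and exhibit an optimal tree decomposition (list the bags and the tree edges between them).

The largest bag has 4 vertices, giving width 3; this decomposition certifies tw(G) ≤ 3. Conversely, {1, 6, 8, 10} is a clique of size 4, and the vertices of any clique must share a bag in every tree decomposition; so some bag has ≥ 4 vertices and tw(G) ≥ 3. Hence tw(G) = 3 exactly.

Treewidth 3.
One optimal decomposition is:
Bags: B1 = {5, 6, 8, 10}  B2 = {6, 8, 9, 10}  B3 = {3, 5, 6, 10}  B4 = {1, 6, 8, 10}  B5 = {1, 4, 6, 8}  B6 = {2, 5, 6, 10}  B7 = {3, 5, 7, 10}
Tree: B1–B2, B1–B3, B1–B4, B4–B5, B3–B6, B3–B7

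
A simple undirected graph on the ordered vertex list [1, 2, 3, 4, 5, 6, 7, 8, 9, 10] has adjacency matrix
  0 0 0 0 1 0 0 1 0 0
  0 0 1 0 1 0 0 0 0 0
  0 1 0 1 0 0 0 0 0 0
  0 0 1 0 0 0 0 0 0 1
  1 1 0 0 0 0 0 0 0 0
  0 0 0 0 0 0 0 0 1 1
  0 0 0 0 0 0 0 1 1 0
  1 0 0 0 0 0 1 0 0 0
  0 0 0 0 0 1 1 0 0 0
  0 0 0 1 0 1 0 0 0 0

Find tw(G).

2

A width-2 tree decomposition is:
Bags: B1 = {7, 8, 9}  B2 = {1, 8, 9}  B3 = {1, 5, 9}  B4 = {2, 5, 9}  B5 = {2, 3, 9}  B6 = {3, 4, 9}  B7 = {4, 9, 10}  B8 = {6, 9, 10}
Tree: B1–B2, B2–B3, B3–B4, B4–B5, B5–B6, B6–B7, B7–B8
The largest bag has 3 vertices, giving width 2; this decomposition certifies tw(G) ≤ 2. For the lower bound, G contains the cycle 9–7–8–1–5–2–3–4–10–6–9, so G is not a forest; only forests have treewidth ≤ 1, hence tw(G) ≥ 2. Therefore the treewidth is 2.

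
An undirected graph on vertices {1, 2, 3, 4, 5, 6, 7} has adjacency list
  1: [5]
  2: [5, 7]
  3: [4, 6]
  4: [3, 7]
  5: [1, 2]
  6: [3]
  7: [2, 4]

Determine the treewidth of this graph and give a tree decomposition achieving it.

Treewidth 1.
One such decomposition:
Bags: B1 = {3, 6}  B2 = {3, 4}  B3 = {4, 7}  B4 = {2, 7}  B5 = {2, 5}  B6 = {1, 5}
Tree: B1–B2, B2–B3, B3–B4, B4–B5, B5–B6

Each bag holds 2 vertices, so the decomposition has width 1, which upper-bounds the treewidth. Since G has at least one edge (e.g. 6–3), it is not an edgeless graph, so tw(G) ≥ 1. Therefore the treewidth is 1.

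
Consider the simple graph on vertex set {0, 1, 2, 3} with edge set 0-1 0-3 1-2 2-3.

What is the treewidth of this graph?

A width-2 tree decomposition is:
Bags: B1 = {0, 1, 2}  B2 = {0, 2, 3}
Tree: B1–B2
Every bag has size at most 3, so the width is 3 − 1 = 2 and tw(G) ≤ 2. The edges 0–1–2–3–0 form a cycle, so G is not a tree and its treewidth is at least 2. Hence tw(G) = 2 exactly.

2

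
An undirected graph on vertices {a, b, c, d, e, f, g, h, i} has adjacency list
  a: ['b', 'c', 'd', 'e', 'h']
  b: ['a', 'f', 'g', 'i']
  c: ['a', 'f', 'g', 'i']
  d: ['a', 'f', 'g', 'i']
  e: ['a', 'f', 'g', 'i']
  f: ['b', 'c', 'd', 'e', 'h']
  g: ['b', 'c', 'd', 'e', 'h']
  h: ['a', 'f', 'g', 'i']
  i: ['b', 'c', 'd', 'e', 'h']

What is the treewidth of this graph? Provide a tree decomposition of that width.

Every bag has size at most 5, so the width is 5 − 1 = 4 and tw(G) ≤ 4. For the lower bound: the 5 vertex sets {b,g}, {a,c}, {e,f}, {i}, {d} are disjoint, each induces a connected subgraph, and every pair is joined by at least one edge of G. Contracting each set to a single vertex therefore yields K_{5} as a minor, and since treewidth is minor-monotone, tw(G) ≥ tw(K_{5}) = 4. Combining the bounds, tw(G) = 4.

Treewidth 4.
One such decomposition:
Bags: B1 = {a, b, f, g, i}  B2 = {a, c, f, g, i}  B3 = {a, e, f, g, i}  B4 = {a, d, f, g, i}  B5 = {a, f, g, h, i}
Tree: B1–B2, B2–B3, B3–B4, B4–B5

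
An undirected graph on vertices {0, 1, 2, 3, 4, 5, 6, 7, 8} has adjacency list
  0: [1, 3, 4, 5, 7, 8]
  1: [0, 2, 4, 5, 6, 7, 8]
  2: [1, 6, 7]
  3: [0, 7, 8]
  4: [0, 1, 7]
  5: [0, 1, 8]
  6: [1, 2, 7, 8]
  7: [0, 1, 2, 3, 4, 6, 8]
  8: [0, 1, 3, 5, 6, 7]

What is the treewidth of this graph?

3

A width-3 tree decomposition is:
Bags: B1 = {0, 1, 5, 8}  B2 = {0, 1, 7, 8}  B3 = {1, 6, 7, 8}  B4 = {0, 1, 4, 7}  B5 = {0, 3, 7, 8}  B6 = {1, 2, 6, 7}
Tree: B1–B2, B2–B3, B2–B4, B2–B5, B3–B6
The largest bag has 4 vertices, giving width 3; this decomposition certifies tw(G) ≤ 3. On the other hand G contains the 4-clique {0, 1, 5, 8}. A clique must lie in a single bag of any decomposition, so no decomposition can have width below 3. Hence tw(G) = 3 exactly.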